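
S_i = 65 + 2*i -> [65, 67, 69, 71, 73]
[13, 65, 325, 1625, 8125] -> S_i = 13*5^i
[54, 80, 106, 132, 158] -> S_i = 54 + 26*i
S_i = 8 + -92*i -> [8, -84, -176, -268, -360]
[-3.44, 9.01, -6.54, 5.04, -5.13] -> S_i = Random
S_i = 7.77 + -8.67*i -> [7.77, -0.9, -9.57, -18.24, -26.91]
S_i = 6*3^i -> [6, 18, 54, 162, 486]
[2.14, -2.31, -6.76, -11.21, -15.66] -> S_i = 2.14 + -4.45*i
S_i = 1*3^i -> [1, 3, 9, 27, 81]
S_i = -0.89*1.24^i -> [-0.89, -1.1, -1.37, -1.7, -2.1]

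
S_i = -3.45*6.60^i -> [-3.45, -22.77, -150.28, -991.86, -6546.28]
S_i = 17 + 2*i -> [17, 19, 21, 23, 25]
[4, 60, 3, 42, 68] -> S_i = Random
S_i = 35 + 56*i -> [35, 91, 147, 203, 259]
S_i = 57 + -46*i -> [57, 11, -35, -81, -127]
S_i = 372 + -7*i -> [372, 365, 358, 351, 344]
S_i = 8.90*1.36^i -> [8.9, 12.1, 16.46, 22.39, 30.45]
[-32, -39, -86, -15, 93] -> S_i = Random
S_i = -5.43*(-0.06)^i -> [-5.43, 0.33, -0.02, 0.0, -0.0]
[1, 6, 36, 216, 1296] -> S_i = 1*6^i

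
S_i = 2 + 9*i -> [2, 11, 20, 29, 38]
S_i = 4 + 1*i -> [4, 5, 6, 7, 8]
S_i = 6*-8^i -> [6, -48, 384, -3072, 24576]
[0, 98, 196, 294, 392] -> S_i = 0 + 98*i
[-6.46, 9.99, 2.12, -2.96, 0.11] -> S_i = Random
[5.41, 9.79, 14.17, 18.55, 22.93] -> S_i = 5.41 + 4.38*i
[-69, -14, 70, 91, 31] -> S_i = Random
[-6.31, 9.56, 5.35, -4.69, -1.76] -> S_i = Random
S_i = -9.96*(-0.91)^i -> [-9.96, 9.06, -8.25, 7.51, -6.83]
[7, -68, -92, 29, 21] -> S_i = Random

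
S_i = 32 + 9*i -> [32, 41, 50, 59, 68]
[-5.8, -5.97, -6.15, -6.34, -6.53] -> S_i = -5.80*1.03^i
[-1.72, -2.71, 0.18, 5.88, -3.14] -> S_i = Random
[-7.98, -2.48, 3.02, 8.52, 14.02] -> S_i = -7.98 + 5.50*i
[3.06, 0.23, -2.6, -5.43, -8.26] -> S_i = 3.06 + -2.83*i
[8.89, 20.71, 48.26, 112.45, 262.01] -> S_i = 8.89*2.33^i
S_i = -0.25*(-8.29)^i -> [-0.25, 2.07, -17.18, 142.43, -1180.75]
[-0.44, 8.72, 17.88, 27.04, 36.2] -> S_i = -0.44 + 9.16*i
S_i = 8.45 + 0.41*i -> [8.45, 8.86, 9.27, 9.68, 10.09]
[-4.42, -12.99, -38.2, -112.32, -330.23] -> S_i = -4.42*2.94^i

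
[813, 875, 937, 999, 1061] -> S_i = 813 + 62*i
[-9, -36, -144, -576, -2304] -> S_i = -9*4^i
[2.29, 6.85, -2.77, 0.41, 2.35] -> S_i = Random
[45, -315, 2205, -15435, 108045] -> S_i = 45*-7^i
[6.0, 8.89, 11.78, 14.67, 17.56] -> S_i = 6.00 + 2.89*i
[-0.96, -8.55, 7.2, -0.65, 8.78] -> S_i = Random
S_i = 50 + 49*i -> [50, 99, 148, 197, 246]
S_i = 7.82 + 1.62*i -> [7.82, 9.44, 11.06, 12.68, 14.3]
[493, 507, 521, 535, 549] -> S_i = 493 + 14*i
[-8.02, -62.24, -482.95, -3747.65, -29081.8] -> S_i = -8.02*7.76^i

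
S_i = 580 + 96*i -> [580, 676, 772, 868, 964]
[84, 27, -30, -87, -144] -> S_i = 84 + -57*i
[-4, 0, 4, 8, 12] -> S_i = -4 + 4*i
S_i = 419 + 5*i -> [419, 424, 429, 434, 439]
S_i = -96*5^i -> [-96, -480, -2400, -12000, -60000]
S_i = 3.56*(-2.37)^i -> [3.56, -8.44, 20.0, -47.39, 112.32]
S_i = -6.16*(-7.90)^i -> [-6.16, 48.66, -384.45, 3037.12, -23993.25]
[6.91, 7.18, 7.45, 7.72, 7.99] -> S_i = 6.91 + 0.27*i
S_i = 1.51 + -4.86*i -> [1.51, -3.35, -8.21, -13.07, -17.93]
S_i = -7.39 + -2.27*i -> [-7.39, -9.66, -11.93, -14.2, -16.47]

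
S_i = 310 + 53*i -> [310, 363, 416, 469, 522]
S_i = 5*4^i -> [5, 20, 80, 320, 1280]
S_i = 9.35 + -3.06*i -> [9.35, 6.29, 3.23, 0.17, -2.89]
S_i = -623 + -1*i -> [-623, -624, -625, -626, -627]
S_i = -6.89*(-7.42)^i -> [-6.89, 51.12, -379.34, 2814.69, -20885.02]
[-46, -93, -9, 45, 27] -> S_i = Random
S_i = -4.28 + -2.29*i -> [-4.28, -6.57, -8.86, -11.15, -13.44]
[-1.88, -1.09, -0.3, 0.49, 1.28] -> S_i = -1.88 + 0.79*i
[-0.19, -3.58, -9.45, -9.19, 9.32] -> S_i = Random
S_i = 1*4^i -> [1, 4, 16, 64, 256]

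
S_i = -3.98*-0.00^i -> [-3.98, 0.0, -0.0, 0.0, -0.0]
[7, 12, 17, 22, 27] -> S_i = 7 + 5*i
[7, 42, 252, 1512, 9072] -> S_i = 7*6^i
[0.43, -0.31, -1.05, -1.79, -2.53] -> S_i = 0.43 + -0.74*i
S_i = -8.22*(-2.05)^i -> [-8.22, 16.85, -34.54, 70.82, -145.17]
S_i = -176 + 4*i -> [-176, -172, -168, -164, -160]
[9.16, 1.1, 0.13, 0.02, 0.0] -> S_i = 9.16*0.12^i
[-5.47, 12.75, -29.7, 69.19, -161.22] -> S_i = -5.47*(-2.33)^i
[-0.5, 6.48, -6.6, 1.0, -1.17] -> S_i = Random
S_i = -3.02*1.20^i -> [-3.02, -3.62, -4.35, -5.22, -6.26]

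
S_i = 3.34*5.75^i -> [3.34, 19.2, 110.43, 634.97, 3651.05]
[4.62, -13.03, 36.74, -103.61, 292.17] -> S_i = 4.62*(-2.82)^i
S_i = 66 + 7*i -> [66, 73, 80, 87, 94]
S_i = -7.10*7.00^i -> [-7.1, -49.7, -347.9, -2435.3, -17047.1]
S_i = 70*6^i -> [70, 420, 2520, 15120, 90720]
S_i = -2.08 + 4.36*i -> [-2.08, 2.28, 6.64, 11.0, 15.36]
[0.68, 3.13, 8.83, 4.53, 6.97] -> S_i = Random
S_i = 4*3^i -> [4, 12, 36, 108, 324]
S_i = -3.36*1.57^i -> [-3.36, -5.28, -8.28, -13.0, -20.41]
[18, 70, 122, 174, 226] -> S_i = 18 + 52*i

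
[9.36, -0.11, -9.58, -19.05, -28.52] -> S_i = 9.36 + -9.47*i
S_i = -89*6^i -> [-89, -534, -3204, -19224, -115344]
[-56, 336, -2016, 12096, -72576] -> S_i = -56*-6^i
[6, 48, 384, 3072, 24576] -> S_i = 6*8^i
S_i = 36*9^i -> [36, 324, 2916, 26244, 236196]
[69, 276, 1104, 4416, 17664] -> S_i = 69*4^i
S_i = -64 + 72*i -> [-64, 8, 80, 152, 224]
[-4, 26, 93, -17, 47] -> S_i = Random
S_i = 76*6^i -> [76, 456, 2736, 16416, 98496]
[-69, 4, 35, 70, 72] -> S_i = Random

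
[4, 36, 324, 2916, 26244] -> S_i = 4*9^i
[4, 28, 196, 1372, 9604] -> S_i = 4*7^i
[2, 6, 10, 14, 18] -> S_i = 2 + 4*i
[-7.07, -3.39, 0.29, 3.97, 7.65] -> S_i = -7.07 + 3.68*i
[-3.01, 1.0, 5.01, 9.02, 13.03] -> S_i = -3.01 + 4.01*i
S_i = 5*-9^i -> [5, -45, 405, -3645, 32805]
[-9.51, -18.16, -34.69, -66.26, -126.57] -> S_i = -9.51*1.91^i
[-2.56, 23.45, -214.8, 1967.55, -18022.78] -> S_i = -2.56*(-9.16)^i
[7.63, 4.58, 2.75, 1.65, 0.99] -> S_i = 7.63*0.60^i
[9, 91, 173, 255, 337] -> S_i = 9 + 82*i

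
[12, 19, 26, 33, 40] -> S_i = 12 + 7*i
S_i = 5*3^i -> [5, 15, 45, 135, 405]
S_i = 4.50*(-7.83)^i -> [4.5, -35.24, 275.89, -2160.22, 16914.52]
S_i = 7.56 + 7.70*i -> [7.56, 15.26, 22.96, 30.66, 38.36]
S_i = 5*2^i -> [5, 10, 20, 40, 80]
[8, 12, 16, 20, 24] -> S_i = 8 + 4*i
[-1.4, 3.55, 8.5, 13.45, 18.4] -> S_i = -1.40 + 4.95*i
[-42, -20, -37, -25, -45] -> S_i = Random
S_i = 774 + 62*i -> [774, 836, 898, 960, 1022]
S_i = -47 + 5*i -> [-47, -42, -37, -32, -27]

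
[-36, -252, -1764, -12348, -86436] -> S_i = -36*7^i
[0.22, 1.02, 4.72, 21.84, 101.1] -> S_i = 0.22*4.63^i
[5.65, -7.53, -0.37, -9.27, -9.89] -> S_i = Random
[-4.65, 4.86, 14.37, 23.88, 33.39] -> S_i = -4.65 + 9.51*i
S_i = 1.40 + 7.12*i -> [1.4, 8.52, 15.64, 22.76, 29.88]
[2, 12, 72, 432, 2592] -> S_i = 2*6^i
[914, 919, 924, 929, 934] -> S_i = 914 + 5*i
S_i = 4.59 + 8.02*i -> [4.59, 12.61, 20.63, 28.65, 36.67]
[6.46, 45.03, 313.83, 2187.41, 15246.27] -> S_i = 6.46*6.97^i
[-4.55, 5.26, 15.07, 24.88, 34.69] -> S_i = -4.55 + 9.81*i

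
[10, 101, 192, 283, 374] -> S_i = 10 + 91*i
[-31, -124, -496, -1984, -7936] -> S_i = -31*4^i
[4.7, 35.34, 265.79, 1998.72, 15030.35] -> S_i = 4.70*7.52^i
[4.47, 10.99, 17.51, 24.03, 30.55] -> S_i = 4.47 + 6.52*i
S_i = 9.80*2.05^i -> [9.8, 20.09, 41.18, 84.43, 173.08]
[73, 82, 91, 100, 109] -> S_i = 73 + 9*i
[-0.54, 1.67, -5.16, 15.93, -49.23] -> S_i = -0.54*(-3.09)^i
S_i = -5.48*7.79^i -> [-5.48, -42.69, -332.55, -2590.56, -20180.43]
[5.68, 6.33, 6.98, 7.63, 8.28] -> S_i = 5.68 + 0.65*i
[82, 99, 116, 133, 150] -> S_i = 82 + 17*i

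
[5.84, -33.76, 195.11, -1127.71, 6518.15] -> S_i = 5.84*(-5.78)^i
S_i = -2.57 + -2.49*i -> [-2.57, -5.06, -7.55, -10.04, -12.53]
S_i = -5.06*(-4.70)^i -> [-5.06, 23.78, -111.78, 525.34, -2469.12]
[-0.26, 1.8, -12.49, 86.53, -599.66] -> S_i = -0.26*(-6.93)^i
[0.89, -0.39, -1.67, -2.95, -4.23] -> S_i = 0.89 + -1.28*i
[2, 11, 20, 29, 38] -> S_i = 2 + 9*i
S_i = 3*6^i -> [3, 18, 108, 648, 3888]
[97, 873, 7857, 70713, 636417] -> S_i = 97*9^i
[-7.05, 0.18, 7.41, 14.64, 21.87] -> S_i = -7.05 + 7.23*i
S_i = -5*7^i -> [-5, -35, -245, -1715, -12005]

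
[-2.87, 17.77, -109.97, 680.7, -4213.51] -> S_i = -2.87*(-6.19)^i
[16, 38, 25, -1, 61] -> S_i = Random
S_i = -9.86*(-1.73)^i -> [-9.86, 17.06, -29.51, 51.05, -88.32]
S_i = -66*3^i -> [-66, -198, -594, -1782, -5346]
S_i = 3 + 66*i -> [3, 69, 135, 201, 267]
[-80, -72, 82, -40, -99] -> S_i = Random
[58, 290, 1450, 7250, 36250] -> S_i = 58*5^i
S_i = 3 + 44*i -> [3, 47, 91, 135, 179]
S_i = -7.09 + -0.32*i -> [-7.09, -7.41, -7.73, -8.05, -8.37]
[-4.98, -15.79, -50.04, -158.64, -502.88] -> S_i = -4.98*3.17^i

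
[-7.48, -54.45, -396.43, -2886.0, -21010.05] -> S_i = -7.48*7.28^i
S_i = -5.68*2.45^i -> [-5.68, -13.92, -34.09, -83.53, -204.65]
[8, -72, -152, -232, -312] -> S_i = 8 + -80*i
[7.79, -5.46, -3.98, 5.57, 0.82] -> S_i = Random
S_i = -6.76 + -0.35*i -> [-6.76, -7.11, -7.46, -7.81, -8.16]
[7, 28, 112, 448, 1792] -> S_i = 7*4^i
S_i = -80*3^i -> [-80, -240, -720, -2160, -6480]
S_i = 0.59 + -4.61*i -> [0.59, -4.02, -8.63, -13.24, -17.85]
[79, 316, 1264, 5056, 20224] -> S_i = 79*4^i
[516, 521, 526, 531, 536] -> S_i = 516 + 5*i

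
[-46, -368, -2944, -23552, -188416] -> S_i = -46*8^i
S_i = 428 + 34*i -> [428, 462, 496, 530, 564]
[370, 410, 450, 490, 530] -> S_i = 370 + 40*i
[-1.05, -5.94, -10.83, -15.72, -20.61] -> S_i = -1.05 + -4.89*i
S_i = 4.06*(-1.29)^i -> [4.06, -5.24, 6.76, -8.72, 11.24]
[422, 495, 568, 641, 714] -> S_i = 422 + 73*i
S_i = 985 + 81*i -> [985, 1066, 1147, 1228, 1309]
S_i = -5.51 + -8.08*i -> [-5.51, -13.59, -21.67, -29.75, -37.83]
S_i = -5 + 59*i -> [-5, 54, 113, 172, 231]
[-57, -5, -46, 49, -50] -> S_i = Random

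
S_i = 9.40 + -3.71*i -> [9.4, 5.69, 1.98, -1.73, -5.44]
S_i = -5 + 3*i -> [-5, -2, 1, 4, 7]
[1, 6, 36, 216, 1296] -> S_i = 1*6^i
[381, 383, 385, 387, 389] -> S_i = 381 + 2*i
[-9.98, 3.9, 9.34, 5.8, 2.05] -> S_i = Random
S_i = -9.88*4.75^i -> [-9.88, -46.93, -222.92, -1058.86, -5029.58]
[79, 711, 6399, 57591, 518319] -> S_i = 79*9^i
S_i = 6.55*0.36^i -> [6.55, 2.36, 0.85, 0.31, 0.11]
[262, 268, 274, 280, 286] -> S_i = 262 + 6*i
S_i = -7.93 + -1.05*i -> [-7.93, -8.98, -10.03, -11.08, -12.13]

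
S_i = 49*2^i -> [49, 98, 196, 392, 784]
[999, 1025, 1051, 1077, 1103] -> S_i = 999 + 26*i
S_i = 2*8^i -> [2, 16, 128, 1024, 8192]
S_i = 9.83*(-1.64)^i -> [9.83, -16.12, 26.44, -43.36, 71.11]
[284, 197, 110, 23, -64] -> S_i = 284 + -87*i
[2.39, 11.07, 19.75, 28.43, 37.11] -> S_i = 2.39 + 8.68*i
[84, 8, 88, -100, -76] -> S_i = Random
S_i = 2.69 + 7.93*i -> [2.69, 10.62, 18.55, 26.48, 34.41]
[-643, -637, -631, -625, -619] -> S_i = -643 + 6*i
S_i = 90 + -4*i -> [90, 86, 82, 78, 74]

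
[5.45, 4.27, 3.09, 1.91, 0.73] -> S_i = 5.45 + -1.18*i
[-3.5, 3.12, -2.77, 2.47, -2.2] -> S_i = -3.50*(-0.89)^i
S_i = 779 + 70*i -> [779, 849, 919, 989, 1059]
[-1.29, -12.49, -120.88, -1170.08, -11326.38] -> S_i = -1.29*9.68^i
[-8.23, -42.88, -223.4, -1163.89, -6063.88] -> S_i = -8.23*5.21^i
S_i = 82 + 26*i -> [82, 108, 134, 160, 186]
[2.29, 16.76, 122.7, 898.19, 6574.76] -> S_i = 2.29*7.32^i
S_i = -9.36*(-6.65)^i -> [-9.36, 62.24, -413.92, 2752.59, -18304.69]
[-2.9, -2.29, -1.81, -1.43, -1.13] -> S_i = -2.90*0.79^i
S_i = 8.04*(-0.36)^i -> [8.04, -2.89, 1.04, -0.38, 0.14]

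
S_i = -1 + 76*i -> [-1, 75, 151, 227, 303]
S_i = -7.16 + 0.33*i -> [-7.16, -6.83, -6.5, -6.17, -5.84]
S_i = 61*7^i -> [61, 427, 2989, 20923, 146461]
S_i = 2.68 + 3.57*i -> [2.68, 6.25, 9.82, 13.39, 16.96]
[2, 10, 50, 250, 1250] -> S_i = 2*5^i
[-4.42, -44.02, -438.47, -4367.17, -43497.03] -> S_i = -4.42*9.96^i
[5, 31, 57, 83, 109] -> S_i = 5 + 26*i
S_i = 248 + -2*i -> [248, 246, 244, 242, 240]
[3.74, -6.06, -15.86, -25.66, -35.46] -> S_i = 3.74 + -9.80*i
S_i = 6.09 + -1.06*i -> [6.09, 5.03, 3.97, 2.91, 1.85]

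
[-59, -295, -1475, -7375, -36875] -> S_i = -59*5^i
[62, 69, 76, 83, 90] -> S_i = 62 + 7*i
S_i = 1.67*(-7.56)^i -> [1.67, -12.63, 95.45, -721.58, 5455.11]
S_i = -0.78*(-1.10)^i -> [-0.78, 0.86, -0.94, 1.04, -1.14]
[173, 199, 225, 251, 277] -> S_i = 173 + 26*i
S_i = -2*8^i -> [-2, -16, -128, -1024, -8192]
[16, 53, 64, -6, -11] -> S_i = Random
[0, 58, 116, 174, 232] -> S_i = 0 + 58*i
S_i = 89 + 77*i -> [89, 166, 243, 320, 397]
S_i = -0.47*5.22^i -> [-0.47, -2.45, -12.81, -66.85, -348.96]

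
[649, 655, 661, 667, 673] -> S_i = 649 + 6*i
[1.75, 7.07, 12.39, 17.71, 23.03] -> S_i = 1.75 + 5.32*i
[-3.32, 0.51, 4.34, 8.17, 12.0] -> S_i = -3.32 + 3.83*i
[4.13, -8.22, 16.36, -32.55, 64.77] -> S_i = 4.13*(-1.99)^i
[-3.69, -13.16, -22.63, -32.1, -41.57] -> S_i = -3.69 + -9.47*i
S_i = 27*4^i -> [27, 108, 432, 1728, 6912]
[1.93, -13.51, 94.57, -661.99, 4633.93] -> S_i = 1.93*(-7.00)^i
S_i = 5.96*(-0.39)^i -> [5.96, -2.32, 0.91, -0.35, 0.14]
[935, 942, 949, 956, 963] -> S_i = 935 + 7*i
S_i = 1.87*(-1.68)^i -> [1.87, -3.14, 5.28, -8.87, 14.9]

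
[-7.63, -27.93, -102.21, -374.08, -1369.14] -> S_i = -7.63*3.66^i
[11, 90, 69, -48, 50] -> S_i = Random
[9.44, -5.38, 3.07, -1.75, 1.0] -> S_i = 9.44*(-0.57)^i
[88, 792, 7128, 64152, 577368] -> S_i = 88*9^i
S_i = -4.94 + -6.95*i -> [-4.94, -11.89, -18.84, -25.79, -32.74]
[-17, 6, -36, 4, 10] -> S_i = Random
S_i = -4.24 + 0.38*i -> [-4.24, -3.86, -3.48, -3.1, -2.72]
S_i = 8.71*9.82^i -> [8.71, 85.53, 839.93, 8248.08, 80996.1]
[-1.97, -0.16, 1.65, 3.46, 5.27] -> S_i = -1.97 + 1.81*i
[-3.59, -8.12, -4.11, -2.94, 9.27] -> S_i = Random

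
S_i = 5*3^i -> [5, 15, 45, 135, 405]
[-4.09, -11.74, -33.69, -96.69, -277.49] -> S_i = -4.09*2.87^i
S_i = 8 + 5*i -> [8, 13, 18, 23, 28]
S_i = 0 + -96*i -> [0, -96, -192, -288, -384]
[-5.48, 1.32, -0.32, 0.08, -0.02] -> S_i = -5.48*(-0.24)^i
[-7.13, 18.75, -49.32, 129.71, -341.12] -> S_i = -7.13*(-2.63)^i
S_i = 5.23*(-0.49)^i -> [5.23, -2.56, 1.26, -0.62, 0.3]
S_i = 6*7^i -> [6, 42, 294, 2058, 14406]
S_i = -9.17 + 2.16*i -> [-9.17, -7.01, -4.85, -2.69, -0.53]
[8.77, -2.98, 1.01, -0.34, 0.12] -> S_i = 8.77*(-0.34)^i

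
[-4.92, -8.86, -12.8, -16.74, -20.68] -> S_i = -4.92 + -3.94*i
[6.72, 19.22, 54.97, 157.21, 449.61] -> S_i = 6.72*2.86^i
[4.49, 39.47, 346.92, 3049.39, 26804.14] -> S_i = 4.49*8.79^i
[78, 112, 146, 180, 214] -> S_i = 78 + 34*i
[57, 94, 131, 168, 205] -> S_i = 57 + 37*i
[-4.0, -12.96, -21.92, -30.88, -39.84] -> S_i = -4.00 + -8.96*i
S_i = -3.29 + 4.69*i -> [-3.29, 1.4, 6.09, 10.78, 15.47]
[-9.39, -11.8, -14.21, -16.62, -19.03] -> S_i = -9.39 + -2.41*i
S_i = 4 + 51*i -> [4, 55, 106, 157, 208]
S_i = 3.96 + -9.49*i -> [3.96, -5.53, -15.02, -24.51, -34.0]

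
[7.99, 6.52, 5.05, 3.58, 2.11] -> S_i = 7.99 + -1.47*i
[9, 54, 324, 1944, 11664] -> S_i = 9*6^i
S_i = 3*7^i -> [3, 21, 147, 1029, 7203]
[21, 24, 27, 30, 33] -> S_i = 21 + 3*i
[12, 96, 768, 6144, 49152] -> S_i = 12*8^i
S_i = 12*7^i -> [12, 84, 588, 4116, 28812]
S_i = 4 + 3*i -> [4, 7, 10, 13, 16]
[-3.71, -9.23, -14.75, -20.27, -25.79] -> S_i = -3.71 + -5.52*i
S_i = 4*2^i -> [4, 8, 16, 32, 64]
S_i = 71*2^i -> [71, 142, 284, 568, 1136]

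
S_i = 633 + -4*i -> [633, 629, 625, 621, 617]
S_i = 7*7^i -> [7, 49, 343, 2401, 16807]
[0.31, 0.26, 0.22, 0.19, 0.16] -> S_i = 0.31*0.85^i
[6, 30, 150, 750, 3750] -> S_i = 6*5^i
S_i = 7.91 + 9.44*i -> [7.91, 17.35, 26.79, 36.23, 45.67]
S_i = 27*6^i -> [27, 162, 972, 5832, 34992]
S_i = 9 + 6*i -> [9, 15, 21, 27, 33]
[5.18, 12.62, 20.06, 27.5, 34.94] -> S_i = 5.18 + 7.44*i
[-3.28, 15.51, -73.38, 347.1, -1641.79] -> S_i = -3.28*(-4.73)^i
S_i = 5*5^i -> [5, 25, 125, 625, 3125]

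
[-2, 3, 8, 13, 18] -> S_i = -2 + 5*i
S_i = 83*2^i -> [83, 166, 332, 664, 1328]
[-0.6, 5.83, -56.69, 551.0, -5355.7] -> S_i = -0.60*(-9.72)^i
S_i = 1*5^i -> [1, 5, 25, 125, 625]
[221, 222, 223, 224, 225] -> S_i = 221 + 1*i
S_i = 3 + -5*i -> [3, -2, -7, -12, -17]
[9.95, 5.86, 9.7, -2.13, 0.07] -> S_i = Random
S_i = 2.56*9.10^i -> [2.56, 23.3, 211.99, 1929.14, 17555.19]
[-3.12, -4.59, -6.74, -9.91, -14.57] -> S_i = -3.12*1.47^i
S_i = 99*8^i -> [99, 792, 6336, 50688, 405504]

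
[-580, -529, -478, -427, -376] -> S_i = -580 + 51*i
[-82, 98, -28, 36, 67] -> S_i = Random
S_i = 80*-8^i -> [80, -640, 5120, -40960, 327680]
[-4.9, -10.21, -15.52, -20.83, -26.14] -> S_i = -4.90 + -5.31*i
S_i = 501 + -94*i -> [501, 407, 313, 219, 125]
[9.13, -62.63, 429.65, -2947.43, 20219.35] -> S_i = 9.13*(-6.86)^i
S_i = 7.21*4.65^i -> [7.21, 33.53, 155.9, 724.93, 3370.91]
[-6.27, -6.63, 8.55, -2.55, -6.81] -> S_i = Random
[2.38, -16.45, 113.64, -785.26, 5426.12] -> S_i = 2.38*(-6.91)^i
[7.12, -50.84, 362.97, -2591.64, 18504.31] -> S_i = 7.12*(-7.14)^i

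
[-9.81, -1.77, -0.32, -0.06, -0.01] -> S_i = -9.81*0.18^i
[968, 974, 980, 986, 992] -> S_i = 968 + 6*i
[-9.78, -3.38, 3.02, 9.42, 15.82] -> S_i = -9.78 + 6.40*i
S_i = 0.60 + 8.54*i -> [0.6, 9.14, 17.68, 26.22, 34.76]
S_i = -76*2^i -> [-76, -152, -304, -608, -1216]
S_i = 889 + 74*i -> [889, 963, 1037, 1111, 1185]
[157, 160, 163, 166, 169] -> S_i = 157 + 3*i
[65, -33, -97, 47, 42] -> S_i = Random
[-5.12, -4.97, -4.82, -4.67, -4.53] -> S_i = -5.12*0.97^i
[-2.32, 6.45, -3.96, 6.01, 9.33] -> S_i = Random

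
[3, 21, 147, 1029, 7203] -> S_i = 3*7^i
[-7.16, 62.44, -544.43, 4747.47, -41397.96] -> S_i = -7.16*(-8.72)^i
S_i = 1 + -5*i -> [1, -4, -9, -14, -19]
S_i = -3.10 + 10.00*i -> [-3.1, 6.9, 16.9, 26.9, 36.9]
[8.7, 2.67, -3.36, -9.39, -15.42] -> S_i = 8.70 + -6.03*i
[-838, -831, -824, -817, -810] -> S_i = -838 + 7*i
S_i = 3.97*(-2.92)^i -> [3.97, -11.59, 33.85, -98.84, 288.62]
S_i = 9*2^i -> [9, 18, 36, 72, 144]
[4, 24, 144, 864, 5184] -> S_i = 4*6^i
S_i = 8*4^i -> [8, 32, 128, 512, 2048]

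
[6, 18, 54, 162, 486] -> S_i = 6*3^i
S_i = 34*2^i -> [34, 68, 136, 272, 544]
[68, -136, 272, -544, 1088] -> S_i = 68*-2^i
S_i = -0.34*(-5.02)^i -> [-0.34, 1.71, -8.57, 43.01, -215.92]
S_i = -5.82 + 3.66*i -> [-5.82, -2.16, 1.5, 5.16, 8.82]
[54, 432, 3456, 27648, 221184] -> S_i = 54*8^i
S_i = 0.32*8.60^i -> [0.32, 2.75, 23.67, 203.54, 1750.43]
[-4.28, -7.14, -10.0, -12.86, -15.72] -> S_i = -4.28 + -2.86*i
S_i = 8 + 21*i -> [8, 29, 50, 71, 92]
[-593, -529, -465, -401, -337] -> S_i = -593 + 64*i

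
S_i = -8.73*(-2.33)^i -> [-8.73, 20.34, -47.39, 110.43, -257.3]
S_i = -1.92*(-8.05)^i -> [-1.92, 15.46, -124.42, 1001.59, -8062.78]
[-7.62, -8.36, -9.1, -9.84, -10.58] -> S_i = -7.62 + -0.74*i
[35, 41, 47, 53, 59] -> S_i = 35 + 6*i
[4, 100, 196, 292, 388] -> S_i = 4 + 96*i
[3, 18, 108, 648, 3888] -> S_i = 3*6^i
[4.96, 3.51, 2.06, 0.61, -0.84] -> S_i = 4.96 + -1.45*i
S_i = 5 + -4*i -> [5, 1, -3, -7, -11]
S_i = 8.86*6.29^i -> [8.86, 55.73, 350.54, 2204.88, 13868.72]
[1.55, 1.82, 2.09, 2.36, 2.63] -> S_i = 1.55 + 0.27*i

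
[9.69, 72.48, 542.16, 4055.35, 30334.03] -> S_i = 9.69*7.48^i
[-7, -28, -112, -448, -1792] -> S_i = -7*4^i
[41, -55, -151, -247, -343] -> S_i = 41 + -96*i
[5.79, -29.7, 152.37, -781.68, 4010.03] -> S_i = 5.79*(-5.13)^i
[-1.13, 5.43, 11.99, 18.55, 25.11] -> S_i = -1.13 + 6.56*i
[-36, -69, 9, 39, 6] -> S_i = Random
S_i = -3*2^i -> [-3, -6, -12, -24, -48]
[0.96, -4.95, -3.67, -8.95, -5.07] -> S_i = Random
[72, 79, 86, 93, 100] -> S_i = 72 + 7*i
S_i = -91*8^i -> [-91, -728, -5824, -46592, -372736]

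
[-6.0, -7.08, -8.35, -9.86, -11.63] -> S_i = -6.00*1.18^i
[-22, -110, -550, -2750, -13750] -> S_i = -22*5^i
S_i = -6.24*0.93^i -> [-6.24, -5.8, -5.4, -5.02, -4.67]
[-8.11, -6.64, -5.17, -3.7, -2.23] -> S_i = -8.11 + 1.47*i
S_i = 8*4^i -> [8, 32, 128, 512, 2048]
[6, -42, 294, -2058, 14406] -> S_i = 6*-7^i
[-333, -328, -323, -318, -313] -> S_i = -333 + 5*i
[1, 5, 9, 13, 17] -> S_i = 1 + 4*i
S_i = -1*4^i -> [-1, -4, -16, -64, -256]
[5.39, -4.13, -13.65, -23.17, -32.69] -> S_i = 5.39 + -9.52*i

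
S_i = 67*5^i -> [67, 335, 1675, 8375, 41875]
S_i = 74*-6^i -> [74, -444, 2664, -15984, 95904]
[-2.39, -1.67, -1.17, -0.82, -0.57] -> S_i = -2.39*0.70^i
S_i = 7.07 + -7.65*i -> [7.07, -0.58, -8.23, -15.88, -23.53]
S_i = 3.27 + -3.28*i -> [3.27, -0.01, -3.29, -6.57, -9.85]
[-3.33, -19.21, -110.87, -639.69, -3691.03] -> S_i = -3.33*5.77^i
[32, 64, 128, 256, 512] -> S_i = 32*2^i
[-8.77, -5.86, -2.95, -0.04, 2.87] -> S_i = -8.77 + 2.91*i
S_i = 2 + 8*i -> [2, 10, 18, 26, 34]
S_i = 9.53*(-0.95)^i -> [9.53, -9.05, 8.6, -8.17, 7.76]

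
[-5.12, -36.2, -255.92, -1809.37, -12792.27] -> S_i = -5.12*7.07^i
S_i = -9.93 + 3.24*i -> [-9.93, -6.69, -3.45, -0.21, 3.03]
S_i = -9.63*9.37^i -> [-9.63, -90.23, -845.48, -7922.19, -74230.89]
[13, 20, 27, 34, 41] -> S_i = 13 + 7*i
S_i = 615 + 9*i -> [615, 624, 633, 642, 651]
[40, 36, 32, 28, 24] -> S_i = 40 + -4*i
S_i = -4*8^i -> [-4, -32, -256, -2048, -16384]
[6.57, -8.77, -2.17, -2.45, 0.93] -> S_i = Random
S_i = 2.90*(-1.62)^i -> [2.9, -4.7, 7.61, -12.33, 19.97]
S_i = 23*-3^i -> [23, -69, 207, -621, 1863]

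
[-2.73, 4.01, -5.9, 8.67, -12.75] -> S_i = -2.73*(-1.47)^i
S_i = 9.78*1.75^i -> [9.78, 17.11, 29.95, 52.41, 91.73]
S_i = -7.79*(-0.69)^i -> [-7.79, 5.38, -3.71, 2.56, -1.77]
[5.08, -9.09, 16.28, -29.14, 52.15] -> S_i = 5.08*(-1.79)^i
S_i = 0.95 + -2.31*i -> [0.95, -1.36, -3.67, -5.98, -8.29]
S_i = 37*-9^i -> [37, -333, 2997, -26973, 242757]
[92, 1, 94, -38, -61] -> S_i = Random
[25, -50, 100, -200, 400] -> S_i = 25*-2^i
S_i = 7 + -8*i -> [7, -1, -9, -17, -25]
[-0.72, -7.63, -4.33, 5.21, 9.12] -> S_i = Random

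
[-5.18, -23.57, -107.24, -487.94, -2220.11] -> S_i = -5.18*4.55^i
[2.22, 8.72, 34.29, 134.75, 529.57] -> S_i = 2.22*3.93^i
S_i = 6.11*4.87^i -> [6.11, 29.76, 144.91, 705.71, 3436.82]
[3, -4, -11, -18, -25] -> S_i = 3 + -7*i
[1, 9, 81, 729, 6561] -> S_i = 1*9^i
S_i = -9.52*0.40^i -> [-9.52, -3.81, -1.52, -0.61, -0.24]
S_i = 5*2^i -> [5, 10, 20, 40, 80]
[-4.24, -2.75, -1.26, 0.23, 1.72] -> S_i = -4.24 + 1.49*i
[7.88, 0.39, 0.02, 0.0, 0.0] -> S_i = 7.88*0.05^i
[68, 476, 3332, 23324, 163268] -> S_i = 68*7^i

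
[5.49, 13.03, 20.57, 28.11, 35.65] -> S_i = 5.49 + 7.54*i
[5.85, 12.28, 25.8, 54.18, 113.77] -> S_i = 5.85*2.10^i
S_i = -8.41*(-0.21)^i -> [-8.41, 1.77, -0.37, 0.08, -0.02]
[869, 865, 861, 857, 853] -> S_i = 869 + -4*i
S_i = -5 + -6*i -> [-5, -11, -17, -23, -29]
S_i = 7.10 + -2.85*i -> [7.1, 4.25, 1.4, -1.45, -4.3]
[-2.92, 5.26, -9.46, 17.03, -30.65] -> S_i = -2.92*(-1.80)^i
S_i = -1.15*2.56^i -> [-1.15, -2.94, -7.54, -19.29, -49.39]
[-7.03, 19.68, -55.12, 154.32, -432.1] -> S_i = -7.03*(-2.80)^i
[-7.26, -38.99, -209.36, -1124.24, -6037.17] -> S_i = -7.26*5.37^i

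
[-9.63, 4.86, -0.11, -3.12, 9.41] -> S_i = Random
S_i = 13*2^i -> [13, 26, 52, 104, 208]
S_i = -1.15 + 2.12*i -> [-1.15, 0.97, 3.09, 5.21, 7.33]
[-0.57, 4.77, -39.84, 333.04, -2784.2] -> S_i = -0.57*(-8.36)^i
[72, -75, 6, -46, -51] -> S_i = Random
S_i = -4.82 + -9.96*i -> [-4.82, -14.78, -24.74, -34.7, -44.66]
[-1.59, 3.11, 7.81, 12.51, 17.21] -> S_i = -1.59 + 4.70*i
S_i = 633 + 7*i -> [633, 640, 647, 654, 661]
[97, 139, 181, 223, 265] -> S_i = 97 + 42*i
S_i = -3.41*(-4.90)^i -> [-3.41, 16.71, -81.87, 401.18, -1965.8]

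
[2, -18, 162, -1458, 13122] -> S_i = 2*-9^i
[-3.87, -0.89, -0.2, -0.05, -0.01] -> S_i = -3.87*0.23^i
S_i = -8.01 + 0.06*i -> [-8.01, -7.95, -7.89, -7.83, -7.77]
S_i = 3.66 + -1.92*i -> [3.66, 1.74, -0.18, -2.1, -4.02]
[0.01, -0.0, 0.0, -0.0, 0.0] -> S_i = 0.01*(-0.35)^i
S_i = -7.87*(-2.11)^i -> [-7.87, 16.61, -35.04, 73.93, -155.99]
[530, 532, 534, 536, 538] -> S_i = 530 + 2*i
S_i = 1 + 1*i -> [1, 2, 3, 4, 5]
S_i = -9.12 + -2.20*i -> [-9.12, -11.32, -13.52, -15.72, -17.92]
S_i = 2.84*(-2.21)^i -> [2.84, -6.28, 13.87, -30.65, 67.75]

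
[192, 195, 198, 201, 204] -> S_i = 192 + 3*i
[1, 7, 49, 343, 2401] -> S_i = 1*7^i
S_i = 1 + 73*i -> [1, 74, 147, 220, 293]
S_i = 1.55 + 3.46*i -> [1.55, 5.01, 8.47, 11.93, 15.39]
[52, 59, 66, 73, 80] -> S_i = 52 + 7*i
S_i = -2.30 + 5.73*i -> [-2.3, 3.43, 9.16, 14.89, 20.62]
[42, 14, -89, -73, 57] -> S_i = Random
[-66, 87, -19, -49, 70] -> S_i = Random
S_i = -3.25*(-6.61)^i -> [-3.25, 21.48, -142.0, 938.62, -6204.25]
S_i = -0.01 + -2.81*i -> [-0.01, -2.82, -5.63, -8.44, -11.25]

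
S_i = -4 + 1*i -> [-4, -3, -2, -1, 0]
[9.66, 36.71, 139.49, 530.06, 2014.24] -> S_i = 9.66*3.80^i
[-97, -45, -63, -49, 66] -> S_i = Random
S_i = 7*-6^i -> [7, -42, 252, -1512, 9072]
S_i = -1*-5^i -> [-1, 5, -25, 125, -625]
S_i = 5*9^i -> [5, 45, 405, 3645, 32805]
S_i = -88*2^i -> [-88, -176, -352, -704, -1408]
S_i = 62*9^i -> [62, 558, 5022, 45198, 406782]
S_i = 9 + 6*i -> [9, 15, 21, 27, 33]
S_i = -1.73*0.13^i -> [-1.73, -0.22, -0.03, -0.0, -0.0]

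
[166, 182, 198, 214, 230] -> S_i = 166 + 16*i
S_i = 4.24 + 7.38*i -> [4.24, 11.62, 19.0, 26.38, 33.76]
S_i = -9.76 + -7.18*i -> [-9.76, -16.94, -24.12, -31.3, -38.48]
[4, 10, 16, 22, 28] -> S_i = 4 + 6*i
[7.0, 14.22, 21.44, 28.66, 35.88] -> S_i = 7.00 + 7.22*i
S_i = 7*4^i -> [7, 28, 112, 448, 1792]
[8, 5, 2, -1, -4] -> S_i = 8 + -3*i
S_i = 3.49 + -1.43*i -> [3.49, 2.06, 0.63, -0.8, -2.23]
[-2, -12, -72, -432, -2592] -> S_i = -2*6^i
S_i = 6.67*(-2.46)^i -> [6.67, -16.41, 40.36, -99.3, 244.27]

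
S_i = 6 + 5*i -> [6, 11, 16, 21, 26]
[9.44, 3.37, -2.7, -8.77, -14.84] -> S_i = 9.44 + -6.07*i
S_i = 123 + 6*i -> [123, 129, 135, 141, 147]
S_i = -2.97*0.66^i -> [-2.97, -1.96, -1.29, -0.85, -0.56]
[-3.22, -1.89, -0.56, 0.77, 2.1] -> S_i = -3.22 + 1.33*i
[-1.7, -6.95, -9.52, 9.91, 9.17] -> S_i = Random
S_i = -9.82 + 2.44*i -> [-9.82, -7.38, -4.94, -2.5, -0.06]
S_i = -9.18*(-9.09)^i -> [-9.18, 83.45, -758.53, 6895.0, -62675.56]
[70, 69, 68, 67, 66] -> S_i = 70 + -1*i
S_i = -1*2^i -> [-1, -2, -4, -8, -16]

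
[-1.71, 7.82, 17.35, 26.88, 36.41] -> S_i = -1.71 + 9.53*i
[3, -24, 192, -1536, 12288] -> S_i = 3*-8^i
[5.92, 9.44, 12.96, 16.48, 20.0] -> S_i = 5.92 + 3.52*i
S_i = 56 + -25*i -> [56, 31, 6, -19, -44]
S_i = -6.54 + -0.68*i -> [-6.54, -7.22, -7.9, -8.58, -9.26]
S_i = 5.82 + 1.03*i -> [5.82, 6.85, 7.88, 8.91, 9.94]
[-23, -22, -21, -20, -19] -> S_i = -23 + 1*i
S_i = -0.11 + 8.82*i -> [-0.11, 8.71, 17.53, 26.35, 35.17]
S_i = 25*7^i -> [25, 175, 1225, 8575, 60025]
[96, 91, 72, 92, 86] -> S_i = Random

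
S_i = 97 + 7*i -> [97, 104, 111, 118, 125]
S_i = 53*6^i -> [53, 318, 1908, 11448, 68688]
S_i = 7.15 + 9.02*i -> [7.15, 16.17, 25.19, 34.21, 43.23]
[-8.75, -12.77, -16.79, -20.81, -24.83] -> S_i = -8.75 + -4.02*i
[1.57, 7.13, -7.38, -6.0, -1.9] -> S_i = Random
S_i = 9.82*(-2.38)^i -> [9.82, -23.37, 55.62, -132.39, 315.08]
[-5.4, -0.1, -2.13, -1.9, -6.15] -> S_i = Random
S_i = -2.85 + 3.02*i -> [-2.85, 0.17, 3.19, 6.21, 9.23]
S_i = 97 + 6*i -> [97, 103, 109, 115, 121]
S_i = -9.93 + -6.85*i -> [-9.93, -16.78, -23.63, -30.48, -37.33]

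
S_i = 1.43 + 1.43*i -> [1.43, 2.86, 4.29, 5.72, 7.15]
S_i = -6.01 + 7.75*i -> [-6.01, 1.74, 9.49, 17.24, 24.99]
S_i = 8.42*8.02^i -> [8.42, 67.53, 541.58, 4343.45, 34834.5]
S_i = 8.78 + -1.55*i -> [8.78, 7.23, 5.68, 4.13, 2.58]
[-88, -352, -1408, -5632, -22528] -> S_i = -88*4^i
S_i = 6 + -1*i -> [6, 5, 4, 3, 2]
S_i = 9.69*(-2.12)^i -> [9.69, -20.54, 43.55, -92.33, 195.73]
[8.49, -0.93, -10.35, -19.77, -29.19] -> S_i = 8.49 + -9.42*i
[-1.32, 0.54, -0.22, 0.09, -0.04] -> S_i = -1.32*(-0.41)^i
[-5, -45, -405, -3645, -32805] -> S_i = -5*9^i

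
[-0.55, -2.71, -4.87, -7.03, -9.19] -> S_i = -0.55 + -2.16*i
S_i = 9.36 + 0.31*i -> [9.36, 9.67, 9.98, 10.29, 10.6]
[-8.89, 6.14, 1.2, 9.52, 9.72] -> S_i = Random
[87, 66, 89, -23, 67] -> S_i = Random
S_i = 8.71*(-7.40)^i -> [8.71, -64.45, 476.96, -3529.5, 26118.31]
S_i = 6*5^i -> [6, 30, 150, 750, 3750]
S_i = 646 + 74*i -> [646, 720, 794, 868, 942]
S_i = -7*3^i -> [-7, -21, -63, -189, -567]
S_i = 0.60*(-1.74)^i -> [0.6, -1.04, 1.82, -3.16, 5.5]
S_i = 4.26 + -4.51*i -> [4.26, -0.25, -4.76, -9.27, -13.78]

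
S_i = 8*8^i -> [8, 64, 512, 4096, 32768]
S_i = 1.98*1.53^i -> [1.98, 3.03, 4.63, 7.09, 10.85]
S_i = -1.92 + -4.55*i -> [-1.92, -6.47, -11.02, -15.57, -20.12]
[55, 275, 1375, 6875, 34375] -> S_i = 55*5^i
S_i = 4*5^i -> [4, 20, 100, 500, 2500]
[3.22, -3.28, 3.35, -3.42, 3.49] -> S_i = 3.22*(-1.02)^i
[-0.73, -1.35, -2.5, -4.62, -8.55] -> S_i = -0.73*1.85^i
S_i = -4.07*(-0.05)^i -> [-4.07, 0.2, -0.01, 0.0, -0.0]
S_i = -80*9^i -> [-80, -720, -6480, -58320, -524880]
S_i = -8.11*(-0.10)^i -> [-8.11, 0.81, -0.08, 0.01, -0.0]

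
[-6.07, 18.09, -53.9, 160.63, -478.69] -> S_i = -6.07*(-2.98)^i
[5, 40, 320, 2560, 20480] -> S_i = 5*8^i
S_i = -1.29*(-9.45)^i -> [-1.29, 12.19, -115.2, 1088.64, -10287.67]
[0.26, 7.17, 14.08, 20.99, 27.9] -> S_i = 0.26 + 6.91*i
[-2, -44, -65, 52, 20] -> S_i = Random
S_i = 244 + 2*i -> [244, 246, 248, 250, 252]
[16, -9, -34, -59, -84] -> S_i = 16 + -25*i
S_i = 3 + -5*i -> [3, -2, -7, -12, -17]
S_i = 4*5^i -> [4, 20, 100, 500, 2500]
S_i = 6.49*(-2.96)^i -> [6.49, -19.21, 56.86, -168.31, 498.21]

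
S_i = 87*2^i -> [87, 174, 348, 696, 1392]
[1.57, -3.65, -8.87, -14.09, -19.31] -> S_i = 1.57 + -5.22*i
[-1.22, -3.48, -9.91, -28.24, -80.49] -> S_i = -1.22*2.85^i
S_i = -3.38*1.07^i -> [-3.38, -3.62, -3.87, -4.14, -4.43]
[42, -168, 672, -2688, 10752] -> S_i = 42*-4^i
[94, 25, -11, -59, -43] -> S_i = Random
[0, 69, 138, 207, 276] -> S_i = 0 + 69*i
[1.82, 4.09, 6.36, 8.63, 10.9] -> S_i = 1.82 + 2.27*i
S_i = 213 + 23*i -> [213, 236, 259, 282, 305]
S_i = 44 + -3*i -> [44, 41, 38, 35, 32]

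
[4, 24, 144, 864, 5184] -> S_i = 4*6^i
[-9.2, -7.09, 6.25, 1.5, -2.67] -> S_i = Random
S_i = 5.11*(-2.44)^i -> [5.11, -12.47, 30.42, -74.23, 181.13]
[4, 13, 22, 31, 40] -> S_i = 4 + 9*i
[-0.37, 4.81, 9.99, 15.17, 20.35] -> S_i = -0.37 + 5.18*i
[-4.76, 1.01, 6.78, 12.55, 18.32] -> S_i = -4.76 + 5.77*i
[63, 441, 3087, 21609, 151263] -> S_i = 63*7^i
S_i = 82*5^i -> [82, 410, 2050, 10250, 51250]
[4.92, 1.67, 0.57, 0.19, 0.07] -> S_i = 4.92*0.34^i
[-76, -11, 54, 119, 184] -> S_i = -76 + 65*i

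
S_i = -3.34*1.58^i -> [-3.34, -5.28, -8.34, -13.17, -20.81]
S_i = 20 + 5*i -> [20, 25, 30, 35, 40]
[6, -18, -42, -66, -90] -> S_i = 6 + -24*i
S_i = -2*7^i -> [-2, -14, -98, -686, -4802]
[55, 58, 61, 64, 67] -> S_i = 55 + 3*i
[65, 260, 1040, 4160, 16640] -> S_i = 65*4^i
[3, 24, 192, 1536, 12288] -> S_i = 3*8^i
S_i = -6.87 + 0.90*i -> [-6.87, -5.97, -5.07, -4.17, -3.27]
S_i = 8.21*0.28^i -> [8.21, 2.3, 0.64, 0.18, 0.05]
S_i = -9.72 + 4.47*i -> [-9.72, -5.25, -0.78, 3.69, 8.16]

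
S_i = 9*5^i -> [9, 45, 225, 1125, 5625]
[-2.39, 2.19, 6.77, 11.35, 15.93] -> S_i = -2.39 + 4.58*i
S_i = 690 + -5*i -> [690, 685, 680, 675, 670]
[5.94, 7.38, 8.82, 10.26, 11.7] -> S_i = 5.94 + 1.44*i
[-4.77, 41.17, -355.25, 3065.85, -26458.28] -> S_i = -4.77*(-8.63)^i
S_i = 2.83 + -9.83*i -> [2.83, -7.0, -16.83, -26.66, -36.49]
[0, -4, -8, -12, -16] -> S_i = 0 + -4*i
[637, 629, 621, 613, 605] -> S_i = 637 + -8*i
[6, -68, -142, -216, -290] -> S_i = 6 + -74*i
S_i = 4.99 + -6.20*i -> [4.99, -1.21, -7.41, -13.61, -19.81]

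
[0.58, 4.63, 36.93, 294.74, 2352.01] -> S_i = 0.58*7.98^i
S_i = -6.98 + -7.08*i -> [-6.98, -14.06, -21.14, -28.22, -35.3]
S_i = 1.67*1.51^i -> [1.67, 2.52, 3.81, 5.75, 8.68]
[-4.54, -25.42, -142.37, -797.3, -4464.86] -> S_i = -4.54*5.60^i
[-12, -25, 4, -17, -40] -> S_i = Random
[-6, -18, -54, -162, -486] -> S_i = -6*3^i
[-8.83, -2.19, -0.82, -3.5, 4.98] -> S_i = Random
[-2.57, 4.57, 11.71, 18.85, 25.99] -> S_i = -2.57 + 7.14*i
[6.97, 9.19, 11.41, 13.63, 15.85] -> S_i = 6.97 + 2.22*i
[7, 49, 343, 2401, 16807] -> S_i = 7*7^i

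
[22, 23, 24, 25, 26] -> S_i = 22 + 1*i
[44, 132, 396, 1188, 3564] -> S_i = 44*3^i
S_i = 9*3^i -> [9, 27, 81, 243, 729]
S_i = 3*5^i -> [3, 15, 75, 375, 1875]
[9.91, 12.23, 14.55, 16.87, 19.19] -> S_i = 9.91 + 2.32*i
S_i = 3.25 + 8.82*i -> [3.25, 12.07, 20.89, 29.71, 38.53]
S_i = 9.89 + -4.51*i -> [9.89, 5.38, 0.87, -3.64, -8.15]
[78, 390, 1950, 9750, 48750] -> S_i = 78*5^i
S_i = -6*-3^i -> [-6, 18, -54, 162, -486]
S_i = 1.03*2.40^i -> [1.03, 2.47, 5.93, 14.24, 34.17]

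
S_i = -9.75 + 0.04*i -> [-9.75, -9.71, -9.67, -9.63, -9.59]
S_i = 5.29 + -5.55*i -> [5.29, -0.26, -5.81, -11.36, -16.91]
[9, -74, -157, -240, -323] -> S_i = 9 + -83*i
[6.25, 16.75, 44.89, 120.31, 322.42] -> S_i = 6.25*2.68^i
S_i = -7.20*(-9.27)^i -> [-7.2, 66.74, -618.72, 5735.51, -53168.14]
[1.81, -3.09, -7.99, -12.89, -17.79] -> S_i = 1.81 + -4.90*i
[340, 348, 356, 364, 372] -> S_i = 340 + 8*i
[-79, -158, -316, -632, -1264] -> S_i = -79*2^i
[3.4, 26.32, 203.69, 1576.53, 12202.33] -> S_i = 3.40*7.74^i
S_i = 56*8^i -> [56, 448, 3584, 28672, 229376]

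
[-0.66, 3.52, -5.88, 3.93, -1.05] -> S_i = Random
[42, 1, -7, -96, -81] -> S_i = Random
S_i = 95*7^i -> [95, 665, 4655, 32585, 228095]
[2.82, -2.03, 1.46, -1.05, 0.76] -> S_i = 2.82*(-0.72)^i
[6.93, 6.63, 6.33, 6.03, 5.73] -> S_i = 6.93 + -0.30*i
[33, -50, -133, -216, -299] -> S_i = 33 + -83*i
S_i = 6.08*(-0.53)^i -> [6.08, -3.22, 1.71, -0.91, 0.48]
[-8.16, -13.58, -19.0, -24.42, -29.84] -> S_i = -8.16 + -5.42*i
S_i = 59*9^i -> [59, 531, 4779, 43011, 387099]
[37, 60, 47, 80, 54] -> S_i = Random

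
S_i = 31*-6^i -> [31, -186, 1116, -6696, 40176]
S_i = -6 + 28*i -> [-6, 22, 50, 78, 106]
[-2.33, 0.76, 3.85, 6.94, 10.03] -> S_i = -2.33 + 3.09*i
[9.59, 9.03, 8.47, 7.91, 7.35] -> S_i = 9.59 + -0.56*i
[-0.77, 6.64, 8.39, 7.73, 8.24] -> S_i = Random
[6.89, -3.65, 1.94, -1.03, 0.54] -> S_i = 6.89*(-0.53)^i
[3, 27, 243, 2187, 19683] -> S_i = 3*9^i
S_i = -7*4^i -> [-7, -28, -112, -448, -1792]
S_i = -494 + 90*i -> [-494, -404, -314, -224, -134]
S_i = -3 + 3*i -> [-3, 0, 3, 6, 9]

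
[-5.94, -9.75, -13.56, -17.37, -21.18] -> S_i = -5.94 + -3.81*i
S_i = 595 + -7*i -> [595, 588, 581, 574, 567]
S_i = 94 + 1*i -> [94, 95, 96, 97, 98]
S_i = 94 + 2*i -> [94, 96, 98, 100, 102]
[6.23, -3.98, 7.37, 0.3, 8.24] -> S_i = Random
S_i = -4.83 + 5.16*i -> [-4.83, 0.33, 5.49, 10.65, 15.81]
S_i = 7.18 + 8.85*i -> [7.18, 16.03, 24.88, 33.73, 42.58]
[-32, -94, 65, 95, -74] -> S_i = Random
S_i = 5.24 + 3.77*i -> [5.24, 9.01, 12.78, 16.55, 20.32]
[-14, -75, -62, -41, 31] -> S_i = Random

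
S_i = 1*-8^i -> [1, -8, 64, -512, 4096]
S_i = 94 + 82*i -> [94, 176, 258, 340, 422]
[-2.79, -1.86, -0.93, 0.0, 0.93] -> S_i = -2.79 + 0.93*i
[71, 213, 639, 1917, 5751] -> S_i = 71*3^i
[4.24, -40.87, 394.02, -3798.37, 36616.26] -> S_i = 4.24*(-9.64)^i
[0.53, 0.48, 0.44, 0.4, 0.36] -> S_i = 0.53*0.91^i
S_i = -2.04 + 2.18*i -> [-2.04, 0.14, 2.32, 4.5, 6.68]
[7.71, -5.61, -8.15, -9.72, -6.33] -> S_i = Random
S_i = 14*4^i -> [14, 56, 224, 896, 3584]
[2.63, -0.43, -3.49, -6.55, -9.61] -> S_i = 2.63 + -3.06*i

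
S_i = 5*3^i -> [5, 15, 45, 135, 405]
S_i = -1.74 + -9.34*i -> [-1.74, -11.08, -20.42, -29.76, -39.1]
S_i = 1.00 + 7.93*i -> [1.0, 8.93, 16.86, 24.79, 32.72]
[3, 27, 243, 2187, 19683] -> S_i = 3*9^i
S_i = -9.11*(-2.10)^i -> [-9.11, 19.13, -40.18, 84.37, -177.17]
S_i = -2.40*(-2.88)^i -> [-2.4, 6.91, -19.91, 57.33, -165.11]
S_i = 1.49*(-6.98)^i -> [1.49, -10.4, 72.59, -506.7, 3536.78]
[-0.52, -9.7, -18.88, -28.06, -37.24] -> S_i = -0.52 + -9.18*i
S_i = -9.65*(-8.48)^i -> [-9.65, 81.83, -693.94, 5884.57, -49901.17]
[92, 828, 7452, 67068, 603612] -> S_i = 92*9^i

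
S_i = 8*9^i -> [8, 72, 648, 5832, 52488]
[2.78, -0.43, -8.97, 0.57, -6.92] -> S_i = Random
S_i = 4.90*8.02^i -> [4.9, 39.3, 315.17, 2527.66, 20271.86]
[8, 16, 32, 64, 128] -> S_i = 8*2^i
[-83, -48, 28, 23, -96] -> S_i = Random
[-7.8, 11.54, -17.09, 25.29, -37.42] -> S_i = -7.80*(-1.48)^i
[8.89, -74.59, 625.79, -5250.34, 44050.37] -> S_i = 8.89*(-8.39)^i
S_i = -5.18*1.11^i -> [-5.18, -5.75, -6.38, -7.08, -7.86]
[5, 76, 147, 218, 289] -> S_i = 5 + 71*i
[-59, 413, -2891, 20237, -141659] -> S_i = -59*-7^i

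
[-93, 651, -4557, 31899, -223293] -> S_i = -93*-7^i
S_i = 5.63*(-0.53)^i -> [5.63, -2.98, 1.58, -0.84, 0.44]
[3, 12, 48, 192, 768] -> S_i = 3*4^i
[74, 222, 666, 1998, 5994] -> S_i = 74*3^i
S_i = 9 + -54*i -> [9, -45, -99, -153, -207]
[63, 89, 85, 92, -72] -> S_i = Random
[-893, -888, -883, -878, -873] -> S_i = -893 + 5*i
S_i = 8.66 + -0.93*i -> [8.66, 7.73, 6.8, 5.87, 4.94]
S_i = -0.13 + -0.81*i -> [-0.13, -0.94, -1.75, -2.56, -3.37]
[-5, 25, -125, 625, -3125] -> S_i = -5*-5^i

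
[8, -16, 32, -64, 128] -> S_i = 8*-2^i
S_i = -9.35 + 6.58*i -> [-9.35, -2.77, 3.81, 10.39, 16.97]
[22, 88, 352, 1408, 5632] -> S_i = 22*4^i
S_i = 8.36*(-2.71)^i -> [8.36, -22.66, 61.4, -166.38, 450.9]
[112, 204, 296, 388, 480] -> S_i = 112 + 92*i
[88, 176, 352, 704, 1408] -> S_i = 88*2^i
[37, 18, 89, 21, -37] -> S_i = Random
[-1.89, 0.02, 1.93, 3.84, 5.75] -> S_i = -1.89 + 1.91*i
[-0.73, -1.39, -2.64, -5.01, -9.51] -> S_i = -0.73*1.90^i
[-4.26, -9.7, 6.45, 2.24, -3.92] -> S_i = Random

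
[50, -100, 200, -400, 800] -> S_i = 50*-2^i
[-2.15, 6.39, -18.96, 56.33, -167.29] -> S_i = -2.15*(-2.97)^i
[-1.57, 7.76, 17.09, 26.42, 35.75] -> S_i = -1.57 + 9.33*i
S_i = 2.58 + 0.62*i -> [2.58, 3.2, 3.82, 4.44, 5.06]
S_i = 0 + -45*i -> [0, -45, -90, -135, -180]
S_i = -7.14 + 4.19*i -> [-7.14, -2.95, 1.24, 5.43, 9.62]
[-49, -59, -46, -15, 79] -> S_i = Random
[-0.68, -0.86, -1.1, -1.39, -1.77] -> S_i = -0.68*1.27^i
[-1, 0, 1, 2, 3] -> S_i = -1 + 1*i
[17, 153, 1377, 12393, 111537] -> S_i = 17*9^i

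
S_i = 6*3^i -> [6, 18, 54, 162, 486]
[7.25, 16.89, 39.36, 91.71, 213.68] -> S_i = 7.25*2.33^i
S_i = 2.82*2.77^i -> [2.82, 7.81, 21.64, 59.94, 166.02]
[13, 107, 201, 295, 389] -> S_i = 13 + 94*i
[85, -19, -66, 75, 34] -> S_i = Random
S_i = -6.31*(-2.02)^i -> [-6.31, 12.75, -25.75, 52.01, -105.06]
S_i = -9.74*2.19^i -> [-9.74, -21.33, -46.71, -102.3, -224.05]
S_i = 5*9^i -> [5, 45, 405, 3645, 32805]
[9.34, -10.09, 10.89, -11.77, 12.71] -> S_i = 9.34*(-1.08)^i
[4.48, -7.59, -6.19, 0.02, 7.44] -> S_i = Random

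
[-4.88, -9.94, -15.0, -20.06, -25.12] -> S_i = -4.88 + -5.06*i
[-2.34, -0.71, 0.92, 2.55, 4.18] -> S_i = -2.34 + 1.63*i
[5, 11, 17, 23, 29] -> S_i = 5 + 6*i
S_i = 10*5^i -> [10, 50, 250, 1250, 6250]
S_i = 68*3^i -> [68, 204, 612, 1836, 5508]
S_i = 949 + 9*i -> [949, 958, 967, 976, 985]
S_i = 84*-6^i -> [84, -504, 3024, -18144, 108864]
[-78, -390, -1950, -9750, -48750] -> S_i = -78*5^i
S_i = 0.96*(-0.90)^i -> [0.96, -0.86, 0.78, -0.7, 0.63]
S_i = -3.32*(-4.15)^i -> [-3.32, 13.78, -57.18, 237.29, -984.76]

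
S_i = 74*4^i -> [74, 296, 1184, 4736, 18944]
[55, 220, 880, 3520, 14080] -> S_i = 55*4^i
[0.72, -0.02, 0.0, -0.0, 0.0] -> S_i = 0.72*(-0.03)^i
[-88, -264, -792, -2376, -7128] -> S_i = -88*3^i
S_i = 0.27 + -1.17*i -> [0.27, -0.9, -2.07, -3.24, -4.41]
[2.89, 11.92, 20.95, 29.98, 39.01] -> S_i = 2.89 + 9.03*i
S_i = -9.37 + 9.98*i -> [-9.37, 0.61, 10.59, 20.57, 30.55]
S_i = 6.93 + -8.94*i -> [6.93, -2.01, -10.95, -19.89, -28.83]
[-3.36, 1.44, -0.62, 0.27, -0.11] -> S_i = -3.36*(-0.43)^i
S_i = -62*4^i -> [-62, -248, -992, -3968, -15872]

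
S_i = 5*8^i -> [5, 40, 320, 2560, 20480]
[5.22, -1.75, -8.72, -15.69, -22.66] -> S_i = 5.22 + -6.97*i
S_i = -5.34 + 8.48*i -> [-5.34, 3.14, 11.62, 20.1, 28.58]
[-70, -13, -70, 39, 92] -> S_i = Random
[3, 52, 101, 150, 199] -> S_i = 3 + 49*i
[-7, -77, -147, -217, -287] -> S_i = -7 + -70*i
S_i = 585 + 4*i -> [585, 589, 593, 597, 601]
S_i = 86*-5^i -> [86, -430, 2150, -10750, 53750]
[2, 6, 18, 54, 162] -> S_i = 2*3^i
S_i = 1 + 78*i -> [1, 79, 157, 235, 313]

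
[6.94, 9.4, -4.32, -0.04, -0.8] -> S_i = Random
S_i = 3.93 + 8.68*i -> [3.93, 12.61, 21.29, 29.97, 38.65]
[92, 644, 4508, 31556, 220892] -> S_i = 92*7^i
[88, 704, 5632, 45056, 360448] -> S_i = 88*8^i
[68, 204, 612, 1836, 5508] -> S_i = 68*3^i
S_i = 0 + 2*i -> [0, 2, 4, 6, 8]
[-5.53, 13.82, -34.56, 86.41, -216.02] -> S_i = -5.53*(-2.50)^i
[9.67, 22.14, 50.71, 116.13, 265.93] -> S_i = 9.67*2.29^i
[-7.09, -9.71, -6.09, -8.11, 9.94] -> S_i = Random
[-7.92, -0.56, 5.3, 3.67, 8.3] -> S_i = Random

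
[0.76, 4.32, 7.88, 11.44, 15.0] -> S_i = 0.76 + 3.56*i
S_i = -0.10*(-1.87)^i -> [-0.1, 0.19, -0.35, 0.65, -1.22]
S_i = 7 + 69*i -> [7, 76, 145, 214, 283]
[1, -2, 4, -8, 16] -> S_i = 1*-2^i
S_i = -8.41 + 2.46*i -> [-8.41, -5.95, -3.49, -1.03, 1.43]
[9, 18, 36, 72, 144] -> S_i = 9*2^i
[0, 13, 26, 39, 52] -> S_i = 0 + 13*i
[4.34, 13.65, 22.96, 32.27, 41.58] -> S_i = 4.34 + 9.31*i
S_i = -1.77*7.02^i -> [-1.77, -12.43, -87.23, -612.33, -4298.55]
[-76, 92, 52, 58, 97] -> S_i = Random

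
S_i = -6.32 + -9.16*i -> [-6.32, -15.48, -24.64, -33.8, -42.96]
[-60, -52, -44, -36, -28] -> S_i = -60 + 8*i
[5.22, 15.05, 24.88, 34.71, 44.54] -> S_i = 5.22 + 9.83*i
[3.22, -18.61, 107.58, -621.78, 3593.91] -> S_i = 3.22*(-5.78)^i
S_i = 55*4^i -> [55, 220, 880, 3520, 14080]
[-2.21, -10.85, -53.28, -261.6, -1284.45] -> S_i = -2.21*4.91^i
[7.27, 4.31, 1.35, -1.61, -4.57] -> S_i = 7.27 + -2.96*i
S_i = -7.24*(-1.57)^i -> [-7.24, 11.37, -17.85, 28.02, -43.99]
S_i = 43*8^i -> [43, 344, 2752, 22016, 176128]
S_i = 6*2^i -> [6, 12, 24, 48, 96]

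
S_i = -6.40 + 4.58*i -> [-6.4, -1.82, 2.76, 7.34, 11.92]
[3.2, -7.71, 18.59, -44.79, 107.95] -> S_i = 3.20*(-2.41)^i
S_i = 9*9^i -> [9, 81, 729, 6561, 59049]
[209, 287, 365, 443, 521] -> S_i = 209 + 78*i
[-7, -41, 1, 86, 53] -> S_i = Random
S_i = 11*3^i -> [11, 33, 99, 297, 891]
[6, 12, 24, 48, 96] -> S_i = 6*2^i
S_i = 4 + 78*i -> [4, 82, 160, 238, 316]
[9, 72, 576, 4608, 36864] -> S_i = 9*8^i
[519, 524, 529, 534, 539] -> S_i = 519 + 5*i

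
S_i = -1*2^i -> [-1, -2, -4, -8, -16]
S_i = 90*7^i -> [90, 630, 4410, 30870, 216090]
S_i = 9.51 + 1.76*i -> [9.51, 11.27, 13.03, 14.79, 16.55]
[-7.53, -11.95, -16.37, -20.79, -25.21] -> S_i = -7.53 + -4.42*i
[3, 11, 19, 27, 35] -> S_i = 3 + 8*i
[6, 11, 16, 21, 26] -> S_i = 6 + 5*i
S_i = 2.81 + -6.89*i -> [2.81, -4.08, -10.97, -17.86, -24.75]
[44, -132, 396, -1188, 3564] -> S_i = 44*-3^i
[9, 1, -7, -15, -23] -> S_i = 9 + -8*i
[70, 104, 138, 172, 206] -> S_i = 70 + 34*i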